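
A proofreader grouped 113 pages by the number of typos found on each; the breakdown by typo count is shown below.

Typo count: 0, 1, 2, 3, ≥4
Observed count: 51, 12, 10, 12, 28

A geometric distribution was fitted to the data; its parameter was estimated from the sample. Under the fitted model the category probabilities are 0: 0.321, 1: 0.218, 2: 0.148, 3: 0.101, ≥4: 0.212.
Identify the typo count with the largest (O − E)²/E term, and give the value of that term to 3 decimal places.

1, 6.480

Expected counts E_i = n·p_i: 113×0.321 = 36.273, 113×0.218 = 24.634, 113×0.148 = 16.724, 113×0.101 = 11.413, 113×0.212 = 23.956.
cat         O        E   (O−E)²/E
0          51   36.273     5.9792
1          12   24.634     6.4796
2          10   16.724     2.7034
3          12   11.413     0.0302
≥4         28   23.956     0.6827
The largest term is for 1: 6.480.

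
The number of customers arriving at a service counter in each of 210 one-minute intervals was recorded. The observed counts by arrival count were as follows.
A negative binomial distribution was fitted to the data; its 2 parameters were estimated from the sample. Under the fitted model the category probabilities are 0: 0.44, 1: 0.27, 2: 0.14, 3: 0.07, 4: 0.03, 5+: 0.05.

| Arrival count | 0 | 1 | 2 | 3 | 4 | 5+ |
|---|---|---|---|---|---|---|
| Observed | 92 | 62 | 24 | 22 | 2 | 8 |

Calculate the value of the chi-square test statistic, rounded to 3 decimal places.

Expected counts E_i = n·p_i: 210×0.44 = 92.4, 210×0.27 = 56.7, 210×0.14 = 29.4, 210×0.07 = 14.7, 210×0.03 = 6.3, 210×0.05 = 10.5.
0: (92 − 92.4)²/92.4 = 0.16/92.4 = 0.0017
1: (62 − 56.7)²/56.7 = 28.09/56.7 = 0.4954
2: (24 − 29.4)²/29.4 = 29.16/29.4 = 0.9918
3: (22 − 14.7)²/14.7 = 53.29/14.7 = 3.6252
4: (2 − 6.3)²/6.3 = 18.49/6.3 = 2.9349
5+: (8 − 10.5)²/10.5 = 6.25/10.5 = 0.5952
Sum = 8.644

8.644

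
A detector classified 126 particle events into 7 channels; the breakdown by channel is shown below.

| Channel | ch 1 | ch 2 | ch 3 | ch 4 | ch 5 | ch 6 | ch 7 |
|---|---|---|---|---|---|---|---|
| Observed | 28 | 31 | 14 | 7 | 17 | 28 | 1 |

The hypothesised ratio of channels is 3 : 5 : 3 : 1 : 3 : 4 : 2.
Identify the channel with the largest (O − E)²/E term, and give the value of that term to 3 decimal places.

ch 7, 10.083

Ratio total = 21. Expected counts: 126×3/21 = 18, 126×5/21 = 30, 126×3/21 = 18, 126×1/21 = 6, 126×3/21 = 18, 126×4/21 = 24, 126×2/21 = 12.
χ² = (28−18)²/18 + (31−30)²/30 + (14−18)²/18 + (7−6)²/6 + (17−18)²/18 + (28−24)²/24 + (1−12)²/12
   = 5.5556 + 0.0333 + 0.8889 + 0.1667 + 0.0556 + 0.6667 + 10.0833
The largest term is for ch 7: 10.083.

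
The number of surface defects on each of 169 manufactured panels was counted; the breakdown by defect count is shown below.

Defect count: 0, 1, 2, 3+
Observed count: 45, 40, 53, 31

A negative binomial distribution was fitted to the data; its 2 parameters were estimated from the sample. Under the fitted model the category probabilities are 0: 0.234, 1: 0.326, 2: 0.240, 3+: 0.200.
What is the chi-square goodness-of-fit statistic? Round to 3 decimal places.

Expected counts E_i = n·p_i: 169×0.234 = 39.546, 169×0.326 = 55.094, 169×0.240 = 40.56, 169×0.200 = 33.8.
χ² = (45−39.546)²/39.546 + (40−55.094)²/55.094 + (53−40.56)²/40.56 + (31−33.8)²/33.8
   = 0.7522 + 4.1353 + 3.8154 + 0.2320
Sum = 8.935

8.935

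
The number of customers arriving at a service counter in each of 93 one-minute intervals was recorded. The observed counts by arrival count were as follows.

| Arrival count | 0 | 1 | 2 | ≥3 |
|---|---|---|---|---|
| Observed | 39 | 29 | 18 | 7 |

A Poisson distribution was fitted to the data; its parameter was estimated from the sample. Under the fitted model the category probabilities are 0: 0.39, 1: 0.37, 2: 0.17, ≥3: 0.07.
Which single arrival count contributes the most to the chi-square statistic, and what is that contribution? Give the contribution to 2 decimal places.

Expected counts E_i = n·p_i: 93×0.39 = 36.27, 93×0.37 = 34.41, 93×0.17 = 15.81, 93×0.07 = 6.51.
χ² = (39−36.27)²/36.27 + (29−34.41)²/34.41 + (18−15.81)²/15.81 + (7−6.51)²/6.51
   = 0.205 + 0.851 + 0.303 + 0.037
The largest term is for 1: 0.85.

1, 0.85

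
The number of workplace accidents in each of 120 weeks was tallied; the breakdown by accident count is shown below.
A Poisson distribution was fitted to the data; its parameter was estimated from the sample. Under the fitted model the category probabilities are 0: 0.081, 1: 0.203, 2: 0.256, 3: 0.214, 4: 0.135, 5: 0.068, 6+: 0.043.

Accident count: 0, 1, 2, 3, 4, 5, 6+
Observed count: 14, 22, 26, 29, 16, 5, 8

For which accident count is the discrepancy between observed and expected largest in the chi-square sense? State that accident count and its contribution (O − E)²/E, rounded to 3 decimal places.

Expected counts E_i = n·p_i: 120×0.081 = 9.72, 120×0.203 = 24.36, 120×0.256 = 30.72, 120×0.214 = 25.68, 120×0.135 = 16.2, 120×0.068 = 8.16, 120×0.043 = 5.16.
0: (14 − 9.72)²/9.72 = 18.3184/9.72 = 1.8846
1: (22 − 24.36)²/24.36 = 5.5696/24.36 = 0.2286
2: (26 − 30.72)²/30.72 = 22.2784/30.72 = 0.7252
3: (29 − 25.68)²/25.68 = 11.0224/25.68 = 0.4292
4: (16 − 16.2)²/16.2 = 0.04/16.2 = 0.0025
5: (5 − 8.16)²/8.16 = 9.9856/8.16 = 1.2237
6+: (8 − 5.16)²/5.16 = 8.0656/5.16 = 1.5631
The largest term is for 0: 1.885.

0, 1.885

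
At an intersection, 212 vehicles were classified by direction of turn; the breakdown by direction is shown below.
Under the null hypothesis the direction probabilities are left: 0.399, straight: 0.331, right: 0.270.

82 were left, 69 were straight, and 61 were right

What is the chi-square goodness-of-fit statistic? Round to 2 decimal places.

Expected counts E_i = n·p_i: 212×0.399 = 84.588, 212×0.331 = 70.172, 212×0.270 = 57.24.
cat           O        E   (O−E)²/E
left         82   84.588      0.079
straight     69   70.172      0.020
right        61    57.24      0.247
Sum = 0.35

0.35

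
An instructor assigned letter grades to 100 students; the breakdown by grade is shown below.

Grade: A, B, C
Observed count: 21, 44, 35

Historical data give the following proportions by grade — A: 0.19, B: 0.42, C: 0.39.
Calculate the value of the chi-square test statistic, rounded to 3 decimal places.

0.716

Expected counts E_i = n·p_i: 100×0.19 = 19, 100×0.42 = 42, 100×0.39 = 39.
cat         O        E   (O−E)²/E
A          21       19     0.2105
B          44       42     0.0952
C          35       39     0.4103
Sum = 0.716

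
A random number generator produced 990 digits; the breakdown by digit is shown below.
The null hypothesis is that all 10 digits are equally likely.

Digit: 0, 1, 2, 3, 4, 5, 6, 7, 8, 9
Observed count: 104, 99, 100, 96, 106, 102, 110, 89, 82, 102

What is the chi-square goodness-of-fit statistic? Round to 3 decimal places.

Expected count for each of the 10 categories: 990/10 = 99.
0: (104 − 99)²/99 = 25/99 = 0.2525
1: (99 − 99)²/99 = 0/99 = 0.0000
2: (100 − 99)²/99 = 1/99 = 0.0101
3: (96 − 99)²/99 = 9/99 = 0.0909
4: (106 − 99)²/99 = 49/99 = 0.4949
5: (102 − 99)²/99 = 9/99 = 0.0909
6: (110 − 99)²/99 = 121/99 = 1.2222
7: (89 − 99)²/99 = 100/99 = 1.0101
8: (82 − 99)²/99 = 289/99 = 2.9192
9: (102 − 99)²/99 = 9/99 = 0.0909
Sum = 6.182

6.182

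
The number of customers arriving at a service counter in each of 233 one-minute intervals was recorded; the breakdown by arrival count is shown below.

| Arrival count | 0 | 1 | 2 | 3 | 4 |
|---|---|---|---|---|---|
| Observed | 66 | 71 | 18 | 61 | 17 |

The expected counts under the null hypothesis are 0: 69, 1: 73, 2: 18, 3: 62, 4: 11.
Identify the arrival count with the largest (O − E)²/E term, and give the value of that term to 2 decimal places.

χ² = (66−69)²/69 + (71−73)²/73 + (18−18)²/18 + (61−62)²/62 + (17−11)²/11
   = 0.130 + 0.055 + 0.000 + 0.016 + 3.273
The largest term is for 4: 3.27.

4, 3.27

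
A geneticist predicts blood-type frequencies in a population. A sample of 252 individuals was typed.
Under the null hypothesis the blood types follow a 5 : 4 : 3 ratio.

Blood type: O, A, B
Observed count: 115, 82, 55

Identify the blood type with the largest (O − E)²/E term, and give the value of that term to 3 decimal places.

Ratio total = 12. Expected counts: 252×5/12 = 105, 252×4/12 = 84, 252×3/12 = 63.
O: (115 − 105)²/105 = 100/105 = 0.9524
A: (82 − 84)²/84 = 4/84 = 0.0476
B: (55 − 63)²/63 = 64/63 = 1.0159
The largest term is for B: 1.016.

B, 1.016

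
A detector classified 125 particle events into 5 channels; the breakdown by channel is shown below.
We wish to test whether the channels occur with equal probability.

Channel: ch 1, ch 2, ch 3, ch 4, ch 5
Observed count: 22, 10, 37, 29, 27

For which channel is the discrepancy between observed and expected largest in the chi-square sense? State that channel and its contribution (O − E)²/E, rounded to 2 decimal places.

ch 2, 9.00

Under H₀ each category has probability 1/5, so each expected count is 125/5 = 25.
χ² = (22−25)²/25 + (10−25)²/25 + (37−25)²/25 + (29−25)²/25 + (27−25)²/25
   = 0.360 + 9.000 + 5.760 + 0.640 + 0.160
The largest term is for ch 2: 9.00.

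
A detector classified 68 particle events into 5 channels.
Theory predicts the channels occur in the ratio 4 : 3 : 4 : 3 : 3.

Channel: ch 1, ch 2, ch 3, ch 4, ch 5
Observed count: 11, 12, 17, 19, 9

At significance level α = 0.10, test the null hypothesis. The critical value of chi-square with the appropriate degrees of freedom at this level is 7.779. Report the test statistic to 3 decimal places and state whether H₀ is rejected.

6.458; do not reject

Ratio total = 17. Expected counts: 68×4/17 = 16, 68×3/17 = 12, 68×4/17 = 16, 68×3/17 = 12, 68×3/17 = 12.
ch 1: (11 − 16)²/16 = 25/16 = 1.5625
ch 2: (12 − 12)²/12 = 0/12 = 0.0000
ch 3: (17 − 16)²/16 = 1/16 = 0.0625
ch 4: (19 − 12)²/12 = 49/12 = 4.0833
ch 5: (9 − 12)²/12 = 9/12 = 0.7500
Sum = 6.458
df = 4. Since 6.458 < 7.779, we do not reject H₀.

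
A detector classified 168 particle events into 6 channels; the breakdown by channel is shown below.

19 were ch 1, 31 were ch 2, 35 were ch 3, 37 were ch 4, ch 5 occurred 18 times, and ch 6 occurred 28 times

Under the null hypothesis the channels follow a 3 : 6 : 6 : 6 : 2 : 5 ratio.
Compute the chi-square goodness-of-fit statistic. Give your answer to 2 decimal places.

Ratio total = 28. Expected counts: 168×3/28 = 18, 168×6/28 = 36, 168×6/28 = 36, 168×6/28 = 36, 168×2/28 = 12, 168×5/28 = 30.
χ² = (19−18)²/18 + (31−36)²/36 + (35−36)²/36 + (37−36)²/36 + (18−12)²/12 + (28−30)²/30
   = 0.056 + 0.694 + 0.028 + 0.028 + 3.000 + 0.133
Sum = 3.94

3.94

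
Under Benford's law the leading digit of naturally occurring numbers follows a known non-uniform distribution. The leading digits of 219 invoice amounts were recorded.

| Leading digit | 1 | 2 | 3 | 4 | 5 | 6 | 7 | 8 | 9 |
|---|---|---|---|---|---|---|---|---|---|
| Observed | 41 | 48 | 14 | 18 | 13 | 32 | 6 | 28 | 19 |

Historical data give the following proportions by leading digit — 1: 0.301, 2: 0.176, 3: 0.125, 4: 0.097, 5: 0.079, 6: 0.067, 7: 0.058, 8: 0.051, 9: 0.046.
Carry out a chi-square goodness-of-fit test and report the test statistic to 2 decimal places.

Expected counts E_i = n·p_i: 219×0.301 = 65.919, 219×0.176 = 38.544, 219×0.125 = 27.375, 219×0.097 = 21.243, 219×0.079 = 17.301, 219×0.067 = 14.673, 219×0.058 = 12.702, 219×0.051 = 11.169, 219×0.046 = 10.074.
1: (41 − 65.919)²/65.919 = 620.956561/65.919 = 9.420
2: (48 − 38.544)²/38.544 = 89.415936/38.544 = 2.320
3: (14 − 27.375)²/27.375 = 178.890625/27.375 = 6.535
4: (18 − 21.243)²/21.243 = 10.517049/21.243 = 0.495
5: (13 − 17.301)²/17.301 = 18.498601/17.301 = 1.069
6: (32 − 14.673)²/14.673 = 300.224929/14.673 = 20.461
7: (6 − 12.702)²/12.702 = 44.916804/12.702 = 3.536
8: (28 − 11.169)²/11.169 = 283.282561/11.169 = 25.363
9: (19 − 10.074)²/10.074 = 79.673476/10.074 = 7.909
Sum = 77.11

77.11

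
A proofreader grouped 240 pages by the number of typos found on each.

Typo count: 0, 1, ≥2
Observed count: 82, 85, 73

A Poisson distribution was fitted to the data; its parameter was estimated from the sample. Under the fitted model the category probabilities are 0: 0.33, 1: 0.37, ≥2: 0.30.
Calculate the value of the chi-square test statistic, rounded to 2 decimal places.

0.28

Expected counts E_i = n·p_i: 240×0.33 = 79.2, 240×0.37 = 88.8, 240×0.30 = 72.
χ² = (82−79.2)²/79.2 + (85−88.8)²/88.8 + (73−72)²/72
   = 0.099 + 0.163 + 0.014
Sum = 0.28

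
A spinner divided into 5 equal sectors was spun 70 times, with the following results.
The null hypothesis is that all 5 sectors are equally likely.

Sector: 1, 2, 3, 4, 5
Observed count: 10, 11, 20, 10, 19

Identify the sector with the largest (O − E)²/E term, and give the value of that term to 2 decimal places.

Expected count for each of the 5 categories: 70/5 = 14.
χ² = (10−14)²/14 + (11−14)²/14 + (20−14)²/14 + (10−14)²/14 + (19−14)²/14
   = 1.143 + 0.643 + 2.571 + 1.143 + 1.786
The largest term is for 3: 2.57.

3, 2.57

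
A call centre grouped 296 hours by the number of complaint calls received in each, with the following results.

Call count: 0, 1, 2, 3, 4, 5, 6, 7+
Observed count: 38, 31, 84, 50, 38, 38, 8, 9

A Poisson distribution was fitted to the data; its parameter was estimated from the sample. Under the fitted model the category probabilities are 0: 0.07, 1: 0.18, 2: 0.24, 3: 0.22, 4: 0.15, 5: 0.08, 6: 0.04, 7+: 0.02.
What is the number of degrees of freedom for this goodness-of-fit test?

There are k = 8 categories and 1 parameter estimated from the data, so df = 8 − 1 − 1 = 6.

6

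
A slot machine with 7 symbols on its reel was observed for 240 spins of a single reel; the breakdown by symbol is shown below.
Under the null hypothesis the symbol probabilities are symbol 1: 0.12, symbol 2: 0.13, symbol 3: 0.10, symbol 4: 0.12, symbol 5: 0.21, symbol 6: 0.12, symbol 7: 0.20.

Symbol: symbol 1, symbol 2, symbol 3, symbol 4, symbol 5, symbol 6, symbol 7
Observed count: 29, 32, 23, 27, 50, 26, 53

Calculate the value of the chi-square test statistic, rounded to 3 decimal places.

0.972

Expected counts E_i = n·p_i: 240×0.12 = 28.8, 240×0.13 = 31.2, 240×0.10 = 24, 240×0.12 = 28.8, 240×0.21 = 50.4, 240×0.12 = 28.8, 240×0.20 = 48.
symbol 1: (29 − 28.8)²/28.8 = 0.04/28.8 = 0.0014
symbol 2: (32 − 31.2)²/31.2 = 0.64/31.2 = 0.0205
symbol 3: (23 − 24)²/24 = 1/24 = 0.0417
symbol 4: (27 − 28.8)²/28.8 = 3.24/28.8 = 0.1125
symbol 5: (50 − 50.4)²/50.4 = 0.16/50.4 = 0.0032
symbol 6: (26 − 28.8)²/28.8 = 7.84/28.8 = 0.2722
symbol 7: (53 − 48)²/48 = 25/48 = 0.5208
Sum = 0.972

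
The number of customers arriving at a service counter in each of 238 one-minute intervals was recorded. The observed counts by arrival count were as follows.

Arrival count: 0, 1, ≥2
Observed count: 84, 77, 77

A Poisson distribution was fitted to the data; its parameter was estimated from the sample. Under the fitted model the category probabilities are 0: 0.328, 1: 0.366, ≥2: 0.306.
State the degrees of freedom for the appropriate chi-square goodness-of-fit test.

There are k = 3 categories and 1 parameter estimated from the data, so df = 3 − 1 − 1 = 1.

1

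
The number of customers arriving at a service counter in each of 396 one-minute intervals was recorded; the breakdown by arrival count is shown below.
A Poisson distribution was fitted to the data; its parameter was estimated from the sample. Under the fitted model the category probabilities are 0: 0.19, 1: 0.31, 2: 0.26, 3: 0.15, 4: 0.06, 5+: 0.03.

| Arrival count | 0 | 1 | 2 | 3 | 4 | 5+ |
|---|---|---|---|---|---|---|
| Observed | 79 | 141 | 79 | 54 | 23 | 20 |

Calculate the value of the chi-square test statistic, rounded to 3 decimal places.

Expected counts E_i = n·p_i: 396×0.19 = 75.24, 396×0.31 = 122.76, 396×0.26 = 102.96, 396×0.15 = 59.4, 396×0.06 = 23.76, 396×0.03 = 11.88.
χ² = (79−75.24)²/75.24 + (141−122.76)²/122.76 + (79−102.96)²/102.96 + (54−59.4)²/59.4 + (23−23.76)²/23.76 + (20−11.88)²/11.88
   = 0.1879 + 2.7101 + 5.5758 + 0.4909 + 0.0243 + 5.5500
Sum = 14.539

14.539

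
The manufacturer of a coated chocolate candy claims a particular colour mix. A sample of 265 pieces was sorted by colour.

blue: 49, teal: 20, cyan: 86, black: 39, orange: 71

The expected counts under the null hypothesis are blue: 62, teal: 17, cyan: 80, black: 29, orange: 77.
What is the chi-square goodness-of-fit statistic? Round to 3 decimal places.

7.621

χ² = (49−62)²/62 + (20−17)²/17 + (86−80)²/80 + (39−29)²/29 + (71−77)²/77
   = 2.7258 + 0.5294 + 0.4500 + 3.4483 + 0.4675
Sum = 7.621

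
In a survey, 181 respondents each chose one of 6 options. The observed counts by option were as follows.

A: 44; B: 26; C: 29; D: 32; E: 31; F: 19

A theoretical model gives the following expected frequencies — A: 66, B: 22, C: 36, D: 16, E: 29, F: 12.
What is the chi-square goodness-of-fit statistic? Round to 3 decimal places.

A: (44 − 66)²/66 = 484/66 = 7.3333
B: (26 − 22)²/22 = 16/22 = 0.7273
C: (29 − 36)²/36 = 49/36 = 1.3611
D: (32 − 16)²/16 = 256/16 = 16.0000
E: (31 − 29)²/29 = 4/29 = 0.1379
F: (19 − 12)²/12 = 49/12 = 4.0833
Sum = 29.643

29.643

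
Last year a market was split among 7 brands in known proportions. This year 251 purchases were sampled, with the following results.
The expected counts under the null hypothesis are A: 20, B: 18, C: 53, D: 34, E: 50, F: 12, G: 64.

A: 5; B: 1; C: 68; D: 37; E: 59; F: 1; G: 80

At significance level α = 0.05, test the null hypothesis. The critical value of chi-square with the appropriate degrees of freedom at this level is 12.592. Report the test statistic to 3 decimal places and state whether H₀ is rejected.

χ² = (5−20)²/20 + (1−18)²/18 + (68−53)²/53 + (37−34)²/34 + (59−50)²/50 + (1−12)²/12 + (80−64)²/64
   = 11.2500 + 16.0556 + 4.2453 + 0.2647 + 1.6200 + 10.0833 + 4.0000
Sum = 47.519
df = 6. Since 47.519 > 12.592, we reject H₀.

47.519; reject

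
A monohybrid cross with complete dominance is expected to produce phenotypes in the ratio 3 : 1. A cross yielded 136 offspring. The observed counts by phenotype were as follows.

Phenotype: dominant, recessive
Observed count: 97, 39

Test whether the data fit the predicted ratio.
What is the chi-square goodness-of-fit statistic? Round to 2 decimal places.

0.98

Ratio total = 4. Expected counts: 136×3/4 = 102, 136×1/4 = 34.
dominant: (97 − 102)²/102 = 25/102 = 0.245
recessive: (39 − 34)²/34 = 25/34 = 0.735
Sum = 0.98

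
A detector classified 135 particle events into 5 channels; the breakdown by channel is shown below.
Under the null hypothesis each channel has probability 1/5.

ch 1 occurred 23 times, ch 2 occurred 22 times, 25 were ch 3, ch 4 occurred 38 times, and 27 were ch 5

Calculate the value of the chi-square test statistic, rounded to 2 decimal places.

Expected count for each of the 5 categories: 135/5 = 27.
cat         O        E   (O−E)²/E
ch 1       23       27      0.593
ch 2       22       27      0.926
ch 3       25       27      0.148
ch 4       38       27      4.481
ch 5       27       27      0.000
Sum = 6.15

6.15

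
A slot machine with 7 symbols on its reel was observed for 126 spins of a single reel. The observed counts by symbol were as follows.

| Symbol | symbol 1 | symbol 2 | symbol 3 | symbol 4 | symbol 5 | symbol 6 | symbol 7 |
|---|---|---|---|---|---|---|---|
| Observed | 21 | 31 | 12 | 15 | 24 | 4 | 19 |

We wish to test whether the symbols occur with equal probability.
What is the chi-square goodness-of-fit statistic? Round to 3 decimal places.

25.333

Under H₀ each category has probability 1/7, so each expected count is 126/7 = 18.
cat           O        E   (O−E)²/E
symbol 1     21       18     0.5000
symbol 2     31       18     9.3889
symbol 3     12       18     2.0000
symbol 4     15       18     0.5000
symbol 5     24       18     2.0000
symbol 6      4       18    10.8889
symbol 7     19       18     0.0556
Sum = 25.333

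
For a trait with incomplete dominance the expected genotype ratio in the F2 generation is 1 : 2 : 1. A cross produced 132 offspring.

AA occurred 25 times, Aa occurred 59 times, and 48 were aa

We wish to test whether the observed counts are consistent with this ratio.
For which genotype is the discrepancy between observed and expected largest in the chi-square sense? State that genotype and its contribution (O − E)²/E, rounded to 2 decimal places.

Ratio total = 4. Expected counts: 132×1/4 = 33, 132×2/4 = 66, 132×1/4 = 33.
cat         O        E   (O−E)²/E
AA         25       33      1.939
Aa         59       66      0.742
aa         48       33      6.818
The largest term is for aa: 6.82.

aa, 6.82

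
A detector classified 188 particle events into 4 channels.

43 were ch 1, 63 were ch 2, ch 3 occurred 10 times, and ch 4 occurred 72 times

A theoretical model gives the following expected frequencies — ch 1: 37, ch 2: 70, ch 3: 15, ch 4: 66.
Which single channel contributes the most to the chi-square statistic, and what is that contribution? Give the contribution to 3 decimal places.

cat         O        E   (O−E)²/E
ch 1       43       37     0.9730
ch 2       63       70     0.7000
ch 3       10       15     1.6667
ch 4       72       66     0.5455
The largest term is for ch 3: 1.667.

ch 3, 1.667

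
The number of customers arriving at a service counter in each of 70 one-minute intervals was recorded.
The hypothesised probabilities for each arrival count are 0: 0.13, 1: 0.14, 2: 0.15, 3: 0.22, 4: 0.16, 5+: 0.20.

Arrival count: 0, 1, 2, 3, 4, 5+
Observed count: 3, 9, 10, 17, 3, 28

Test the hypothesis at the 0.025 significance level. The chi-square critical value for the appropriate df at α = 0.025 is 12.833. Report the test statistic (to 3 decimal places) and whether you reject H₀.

Expected counts E_i = n·p_i: 70×0.13 = 9.1, 70×0.14 = 9.8, 70×0.15 = 10.5, 70×0.22 = 15.4, 70×0.16 = 11.2, 70×0.20 = 14.
0: (3 − 9.1)²/9.1 = 37.21/9.1 = 4.0890
1: (9 − 9.8)²/9.8 = 0.64/9.8 = 0.0653
2: (10 − 10.5)²/10.5 = 0.25/10.5 = 0.0238
3: (17 − 15.4)²/15.4 = 2.56/15.4 = 0.1662
4: (3 − 11.2)²/11.2 = 67.24/11.2 = 6.0036
5+: (28 − 14)²/14 = 196/14 = 14.0000
Sum = 24.348
df = 5. Since 24.348 > 12.833, we reject H₀.

24.348; reject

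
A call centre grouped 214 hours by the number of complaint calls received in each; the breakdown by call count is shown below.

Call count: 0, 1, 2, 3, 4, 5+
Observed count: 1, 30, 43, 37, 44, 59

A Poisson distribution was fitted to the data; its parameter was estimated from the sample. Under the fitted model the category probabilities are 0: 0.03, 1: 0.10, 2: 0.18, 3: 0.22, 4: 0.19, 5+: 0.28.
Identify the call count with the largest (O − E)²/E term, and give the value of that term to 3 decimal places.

Expected counts E_i = n·p_i: 214×0.03 = 6.42, 214×0.10 = 21.4, 214×0.18 = 38.52, 214×0.22 = 47.08, 214×0.19 = 40.66, 214×0.28 = 59.92.
cat         O        E   (O−E)²/E
0           1     6.42     4.5758
1          30     21.4     3.4561
2          43    38.52     0.5210
3          37    47.08     2.1582
4          44    40.66     0.2744
5+         59    59.92     0.0141
The largest term is for 0: 4.576.

0, 4.576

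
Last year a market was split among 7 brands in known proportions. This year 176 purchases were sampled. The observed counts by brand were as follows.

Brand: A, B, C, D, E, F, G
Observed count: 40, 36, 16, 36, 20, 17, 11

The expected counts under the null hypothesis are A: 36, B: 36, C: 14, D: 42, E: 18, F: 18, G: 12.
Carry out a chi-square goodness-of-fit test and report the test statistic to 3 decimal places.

χ² = (40−36)²/36 + (36−36)²/36 + (16−14)²/14 + (36−42)²/42 + (20−18)²/18 + (17−18)²/18 + (11−12)²/12
   = 0.4444 + 0.0000 + 0.2857 + 0.8571 + 0.2222 + 0.0556 + 0.0833
Sum = 1.948

1.948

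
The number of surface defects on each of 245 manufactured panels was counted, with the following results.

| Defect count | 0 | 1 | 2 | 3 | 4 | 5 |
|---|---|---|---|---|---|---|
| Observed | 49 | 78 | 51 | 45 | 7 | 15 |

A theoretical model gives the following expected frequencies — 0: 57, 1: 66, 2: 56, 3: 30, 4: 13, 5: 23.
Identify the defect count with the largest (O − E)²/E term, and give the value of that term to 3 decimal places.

0: (49 − 57)²/57 = 64/57 = 1.1228
1: (78 − 66)²/66 = 144/66 = 2.1818
2: (51 − 56)²/56 = 25/56 = 0.4464
3: (45 − 30)²/30 = 225/30 = 7.5000
4: (7 − 13)²/13 = 36/13 = 2.7692
5: (15 − 23)²/23 = 64/23 = 2.7826
The largest term is for 3: 7.500.

3, 7.500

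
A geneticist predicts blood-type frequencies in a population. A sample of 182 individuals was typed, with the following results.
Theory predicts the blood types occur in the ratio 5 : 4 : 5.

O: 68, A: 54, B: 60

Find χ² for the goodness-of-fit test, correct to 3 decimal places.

Ratio total = 14. Expected counts: 182×5/14 = 65, 182×4/14 = 52, 182×5/14 = 65.
χ² = (68−65)²/65 + (54−52)²/52 + (60−65)²/65
   = 0.1385 + 0.0769 + 0.3846
Sum = 0.600

0.600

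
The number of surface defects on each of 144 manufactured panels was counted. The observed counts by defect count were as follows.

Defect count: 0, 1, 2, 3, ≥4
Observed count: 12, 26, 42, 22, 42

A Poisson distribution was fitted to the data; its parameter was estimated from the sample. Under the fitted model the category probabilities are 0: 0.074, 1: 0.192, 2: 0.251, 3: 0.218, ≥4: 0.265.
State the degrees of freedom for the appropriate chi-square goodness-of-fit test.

There are k = 5 categories and 1 parameter estimated from the data, so df = 5 − 1 − 1 = 3.

3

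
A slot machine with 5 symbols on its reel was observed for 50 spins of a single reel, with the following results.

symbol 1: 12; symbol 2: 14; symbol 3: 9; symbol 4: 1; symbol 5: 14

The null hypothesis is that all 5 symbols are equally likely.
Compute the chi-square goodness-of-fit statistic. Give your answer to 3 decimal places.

11.800

Expected count for each of the 5 categories: 50/5 = 10.
cat           O        E   (O−E)²/E
symbol 1     12       10     0.4000
symbol 2     14       10     1.6000
symbol 3      9       10     0.1000
symbol 4      1       10     8.1000
symbol 5     14       10     1.6000
Sum = 11.800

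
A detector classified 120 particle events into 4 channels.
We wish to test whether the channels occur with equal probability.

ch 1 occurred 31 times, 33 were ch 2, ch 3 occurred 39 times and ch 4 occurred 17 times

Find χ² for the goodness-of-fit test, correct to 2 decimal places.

8.67

Expected count for each of the 4 categories: 120/4 = 30.
ch 1: (31 − 30)²/30 = 1/30 = 0.033
ch 2: (33 − 30)²/30 = 9/30 = 0.300
ch 3: (39 − 30)²/30 = 81/30 = 2.700
ch 4: (17 − 30)²/30 = 169/30 = 5.633
Sum = 8.67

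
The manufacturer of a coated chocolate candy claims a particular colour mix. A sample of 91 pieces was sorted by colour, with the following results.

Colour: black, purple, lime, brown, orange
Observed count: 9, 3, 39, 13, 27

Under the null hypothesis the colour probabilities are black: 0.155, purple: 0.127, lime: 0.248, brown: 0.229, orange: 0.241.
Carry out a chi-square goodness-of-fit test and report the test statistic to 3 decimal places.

24.268

Expected counts E_i = n·p_i: 91×0.155 = 14.105, 91×0.127 = 11.557, 91×0.248 = 22.568, 91×0.229 = 20.839, 91×0.241 = 21.931.
cat         O        E   (O−E)²/E
black       9   14.105     1.8476
purple      3   11.557     6.3357
lime       39   22.568    11.9643
brown      13   20.839     2.9488
orange     27   21.931     1.1716
Sum = 24.268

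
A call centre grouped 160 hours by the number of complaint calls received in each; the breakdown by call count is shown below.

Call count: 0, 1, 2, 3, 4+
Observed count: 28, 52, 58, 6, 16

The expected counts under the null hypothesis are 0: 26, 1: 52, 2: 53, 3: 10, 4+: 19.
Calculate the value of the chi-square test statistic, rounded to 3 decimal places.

2.699

0: (28 − 26)²/26 = 4/26 = 0.1538
1: (52 − 52)²/52 = 0/52 = 0.0000
2: (58 − 53)²/53 = 25/53 = 0.4717
3: (6 − 10)²/10 = 16/10 = 1.6000
4+: (16 − 19)²/19 = 9/19 = 0.4737
Sum = 2.699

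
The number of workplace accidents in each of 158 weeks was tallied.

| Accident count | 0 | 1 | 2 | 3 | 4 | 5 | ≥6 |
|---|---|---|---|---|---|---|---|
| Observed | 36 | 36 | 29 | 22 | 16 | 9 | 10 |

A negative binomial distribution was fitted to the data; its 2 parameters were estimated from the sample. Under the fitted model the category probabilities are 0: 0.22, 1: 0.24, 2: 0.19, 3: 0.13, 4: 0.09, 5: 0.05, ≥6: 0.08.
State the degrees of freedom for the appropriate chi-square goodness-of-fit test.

4

There are k = 7 categories and 2 parameters estimated from the data, so df = 7 − 1 − 2 = 4.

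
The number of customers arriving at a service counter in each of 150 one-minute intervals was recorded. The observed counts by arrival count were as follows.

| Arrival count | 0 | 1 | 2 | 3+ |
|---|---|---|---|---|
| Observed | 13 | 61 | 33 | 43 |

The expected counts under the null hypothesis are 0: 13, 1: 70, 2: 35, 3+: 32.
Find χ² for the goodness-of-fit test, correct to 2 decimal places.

5.05

cat         O        E   (O−E)²/E
0          13       13      0.000
1          61       70      1.157
2          33       35      0.114
3+         43       32      3.781
Sum = 5.05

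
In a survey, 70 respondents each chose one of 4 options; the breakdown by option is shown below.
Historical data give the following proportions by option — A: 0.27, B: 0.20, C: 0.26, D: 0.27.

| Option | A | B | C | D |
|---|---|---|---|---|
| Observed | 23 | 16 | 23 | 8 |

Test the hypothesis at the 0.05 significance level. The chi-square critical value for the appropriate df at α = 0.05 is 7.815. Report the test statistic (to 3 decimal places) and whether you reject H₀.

8.727; reject

Expected counts E_i = n·p_i: 70×0.27 = 18.9, 70×0.20 = 14, 70×0.26 = 18.2, 70×0.27 = 18.9.
χ² = (23−18.9)²/18.9 + (16−14)²/14 + (23−18.2)²/18.2 + (8−18.9)²/18.9
   = 0.8894 + 0.2857 + 1.2659 + 6.2862
Sum = 8.727
df = 3. Since 8.727 > 7.815, we reject H₀.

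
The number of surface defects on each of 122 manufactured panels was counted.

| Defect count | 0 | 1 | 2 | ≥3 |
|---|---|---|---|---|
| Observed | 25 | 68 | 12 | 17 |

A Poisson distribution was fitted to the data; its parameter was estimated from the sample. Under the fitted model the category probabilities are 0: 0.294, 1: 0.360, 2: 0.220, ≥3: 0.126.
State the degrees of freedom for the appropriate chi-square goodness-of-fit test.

2

There are k = 4 categories and 1 parameter estimated from the data, so df = 4 − 1 − 1 = 2.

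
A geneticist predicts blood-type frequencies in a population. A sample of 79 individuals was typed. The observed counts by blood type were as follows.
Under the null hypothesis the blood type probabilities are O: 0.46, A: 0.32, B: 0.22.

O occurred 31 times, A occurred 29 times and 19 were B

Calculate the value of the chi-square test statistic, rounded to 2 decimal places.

Expected counts E_i = n·p_i: 79×0.46 = 36.34, 79×0.32 = 25.28, 79×0.22 = 17.38.
cat         O        E   (O−E)²/E
O          31    36.34      0.785
A          29    25.28      0.547
B          19    17.38      0.151
Sum = 1.48

1.48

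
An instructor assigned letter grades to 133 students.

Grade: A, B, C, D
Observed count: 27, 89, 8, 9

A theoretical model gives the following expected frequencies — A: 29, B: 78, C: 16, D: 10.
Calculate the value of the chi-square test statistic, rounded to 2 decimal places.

5.79

cat         O        E   (O−E)²/E
A          27       29      0.138
B          89       78      1.551
C           8       16      4.000
D           9       10      0.100
Sum = 5.79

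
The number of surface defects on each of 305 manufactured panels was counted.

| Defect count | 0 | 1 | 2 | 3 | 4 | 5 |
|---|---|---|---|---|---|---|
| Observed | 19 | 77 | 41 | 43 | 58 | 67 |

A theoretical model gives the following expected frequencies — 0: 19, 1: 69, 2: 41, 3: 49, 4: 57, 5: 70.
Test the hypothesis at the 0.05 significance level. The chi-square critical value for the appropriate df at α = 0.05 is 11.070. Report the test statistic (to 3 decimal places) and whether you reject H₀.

1.808; do not reject

χ² = (19−19)²/19 + (77−69)²/69 + (41−41)²/41 + (43−49)²/49 + (58−57)²/57 + (67−70)²/70
   = 0.0000 + 0.9275 + 0.0000 + 0.7347 + 0.0175 + 0.1286
Sum = 1.808
df = 5. Since 1.808 < 11.070, we do not reject H₀.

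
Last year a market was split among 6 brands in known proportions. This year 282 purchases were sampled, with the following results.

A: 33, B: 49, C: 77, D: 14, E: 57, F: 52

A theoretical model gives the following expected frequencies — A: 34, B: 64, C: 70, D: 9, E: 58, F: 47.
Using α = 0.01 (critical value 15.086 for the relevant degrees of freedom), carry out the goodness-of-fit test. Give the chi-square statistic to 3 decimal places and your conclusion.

7.572; do not reject

A: (33 − 34)²/34 = 1/34 = 0.0294
B: (49 − 64)²/64 = 225/64 = 3.5156
C: (77 − 70)²/70 = 49/70 = 0.7000
D: (14 − 9)²/9 = 25/9 = 2.7778
E: (57 − 58)²/58 = 1/58 = 0.0172
F: (52 − 47)²/47 = 25/47 = 0.5319
Sum = 7.572
df = 5. Since 7.572 < 15.086, we do not reject H₀.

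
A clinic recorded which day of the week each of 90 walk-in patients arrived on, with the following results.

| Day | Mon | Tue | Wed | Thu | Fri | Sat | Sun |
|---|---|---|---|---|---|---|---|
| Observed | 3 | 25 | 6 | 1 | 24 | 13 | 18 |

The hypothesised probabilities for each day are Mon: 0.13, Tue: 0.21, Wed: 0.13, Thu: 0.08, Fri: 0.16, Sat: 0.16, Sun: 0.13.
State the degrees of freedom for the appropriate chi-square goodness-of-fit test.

6

There are k = 7 categories and no parameters were estimated from the data, so df = 7 − 1 = 6.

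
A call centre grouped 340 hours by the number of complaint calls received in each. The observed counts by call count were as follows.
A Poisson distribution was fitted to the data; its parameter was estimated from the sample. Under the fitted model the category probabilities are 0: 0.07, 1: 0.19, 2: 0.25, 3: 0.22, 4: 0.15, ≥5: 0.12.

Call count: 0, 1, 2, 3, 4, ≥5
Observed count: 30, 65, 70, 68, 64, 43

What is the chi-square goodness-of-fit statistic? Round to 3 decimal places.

8.315

Expected counts E_i = n·p_i: 340×0.07 = 23.8, 340×0.19 = 64.6, 340×0.25 = 85, 340×0.22 = 74.8, 340×0.15 = 51, 340×0.12 = 40.8.
χ² = (30−23.8)²/23.8 + (65−64.6)²/64.6 + (70−85)²/85 + (68−74.8)²/74.8 + (64−51)²/51 + (43−40.8)²/40.8
   = 1.6151 + 0.0025 + 2.6471 + 0.6182 + 3.3137 + 0.1186
Sum = 8.315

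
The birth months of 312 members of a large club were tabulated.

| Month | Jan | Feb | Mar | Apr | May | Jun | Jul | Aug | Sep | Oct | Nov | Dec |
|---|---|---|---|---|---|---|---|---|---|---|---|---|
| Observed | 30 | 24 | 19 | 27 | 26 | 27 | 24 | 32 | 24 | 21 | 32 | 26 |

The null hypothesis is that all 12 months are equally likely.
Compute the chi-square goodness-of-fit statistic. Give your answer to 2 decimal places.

Expected count for each of the 12 categories: 312/12 = 26.
cat         O        E   (O−E)²/E
Jan        30       26      0.615
Feb        24       26      0.154
Mar        19       26      1.885
Apr        27       26      0.038
May        26       26      0.000
Jun        27       26      0.038
Jul        24       26      0.154
Aug        32       26      1.385
Sep        24       26      0.154
Oct        21       26      0.962
Nov        32       26      1.385
Dec        26       26      0.000
Sum = 6.77

6.77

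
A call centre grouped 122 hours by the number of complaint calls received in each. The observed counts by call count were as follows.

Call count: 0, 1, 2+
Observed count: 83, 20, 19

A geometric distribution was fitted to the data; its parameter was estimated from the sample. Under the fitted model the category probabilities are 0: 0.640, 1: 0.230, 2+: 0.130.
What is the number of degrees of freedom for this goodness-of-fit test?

1

There are k = 3 categories and 1 parameter estimated from the data, so df = 3 − 1 − 1 = 1.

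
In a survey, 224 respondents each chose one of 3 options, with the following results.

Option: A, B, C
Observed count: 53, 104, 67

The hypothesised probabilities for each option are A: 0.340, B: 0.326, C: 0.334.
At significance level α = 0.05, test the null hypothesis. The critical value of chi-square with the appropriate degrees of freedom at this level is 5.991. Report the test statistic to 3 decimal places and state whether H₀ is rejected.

20.999; reject

Expected counts E_i = n·p_i: 224×0.340 = 76.16, 224×0.326 = 73.024, 224×0.334 = 74.816.
χ² = (53−76.16)²/76.16 + (104−73.024)²/73.024 + (67−74.816)²/74.816
   = 7.0429 + 13.1397 + 0.8165
Sum = 20.999
df = 2. Since 20.999 > 5.991, we reject H₀.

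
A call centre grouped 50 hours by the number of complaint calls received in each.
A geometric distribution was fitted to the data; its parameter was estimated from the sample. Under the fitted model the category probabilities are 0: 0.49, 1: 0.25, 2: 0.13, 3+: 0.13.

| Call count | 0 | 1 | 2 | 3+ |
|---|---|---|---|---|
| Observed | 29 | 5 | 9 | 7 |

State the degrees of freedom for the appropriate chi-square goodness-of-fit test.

2

There are k = 4 categories and 1 parameter estimated from the data, so df = 4 − 1 − 1 = 2.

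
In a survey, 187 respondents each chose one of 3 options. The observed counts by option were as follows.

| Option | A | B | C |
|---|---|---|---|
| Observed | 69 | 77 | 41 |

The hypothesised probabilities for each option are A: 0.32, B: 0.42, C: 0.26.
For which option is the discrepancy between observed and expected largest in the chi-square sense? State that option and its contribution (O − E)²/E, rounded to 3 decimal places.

A, 1.402

Expected counts E_i = n·p_i: 187×0.32 = 59.84, 187×0.42 = 78.54, 187×0.26 = 48.62.
cat         O        E   (O−E)²/E
A          69    59.84     1.4022
B          77    78.54     0.0302
C          41    48.62     1.1942
The largest term is for A: 1.402.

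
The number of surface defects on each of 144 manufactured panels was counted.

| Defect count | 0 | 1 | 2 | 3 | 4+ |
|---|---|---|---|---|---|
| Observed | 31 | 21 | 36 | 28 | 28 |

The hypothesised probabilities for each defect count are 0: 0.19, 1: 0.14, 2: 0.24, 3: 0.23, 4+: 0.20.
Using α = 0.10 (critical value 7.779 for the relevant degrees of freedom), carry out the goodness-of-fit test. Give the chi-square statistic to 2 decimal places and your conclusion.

1.39; do not reject

Expected counts E_i = n·p_i: 144×0.19 = 27.36, 144×0.14 = 20.16, 144×0.24 = 34.56, 144×0.23 = 33.12, 144×0.20 = 28.8.
cat         O        E   (O−E)²/E
0          31    27.36      0.484
1          21    20.16      0.035
2          36    34.56      0.060
3          28    33.12      0.791
4+         28     28.8      0.022
Sum = 1.39
df = 4. Since 1.39 < 7.779, we do not reject H₀.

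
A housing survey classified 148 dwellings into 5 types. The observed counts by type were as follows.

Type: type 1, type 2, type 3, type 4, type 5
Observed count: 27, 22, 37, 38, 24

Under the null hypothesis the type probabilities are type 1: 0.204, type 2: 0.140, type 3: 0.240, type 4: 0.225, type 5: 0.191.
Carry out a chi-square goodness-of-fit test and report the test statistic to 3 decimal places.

Expected counts E_i = n·p_i: 148×0.204 = 30.192, 148×0.140 = 20.72, 148×0.240 = 35.52, 148×0.225 = 33.3, 148×0.191 = 28.268.
cat         O        E   (O−E)²/E
type 1     27   30.192     0.3375
type 2     22    20.72     0.0791
type 3     37    35.52     0.0617
type 4     38     33.3     0.6634
type 5     24   28.268     0.6444
Sum = 1.786

1.786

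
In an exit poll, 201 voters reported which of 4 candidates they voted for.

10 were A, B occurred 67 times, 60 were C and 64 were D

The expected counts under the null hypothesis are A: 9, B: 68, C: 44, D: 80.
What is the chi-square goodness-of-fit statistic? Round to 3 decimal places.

χ² = (10−9)²/9 + (67−68)²/68 + (60−44)²/44 + (64−80)²/80
   = 0.1111 + 0.0147 + 5.8182 + 3.2000
Sum = 9.144

9.144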